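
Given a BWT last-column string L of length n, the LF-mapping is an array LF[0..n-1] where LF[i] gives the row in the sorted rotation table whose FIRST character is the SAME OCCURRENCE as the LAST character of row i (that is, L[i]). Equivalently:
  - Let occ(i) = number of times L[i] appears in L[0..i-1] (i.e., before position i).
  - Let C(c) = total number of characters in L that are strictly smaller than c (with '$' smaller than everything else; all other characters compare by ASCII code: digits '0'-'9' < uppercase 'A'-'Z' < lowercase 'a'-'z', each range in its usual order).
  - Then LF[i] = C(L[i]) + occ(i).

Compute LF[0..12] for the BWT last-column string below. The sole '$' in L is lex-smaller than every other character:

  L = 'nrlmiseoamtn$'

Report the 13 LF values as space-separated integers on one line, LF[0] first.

Answer: 7 10 4 5 3 11 2 9 1 6 12 8 0

Derivation:
Char counts: '$':1, 'a':1, 'e':1, 'i':1, 'l':1, 'm':2, 'n':2, 'o':1, 'r':1, 's':1, 't':1
C (first-col start): C('$')=0, C('a')=1, C('e')=2, C('i')=3, C('l')=4, C('m')=5, C('n')=7, C('o')=9, C('r')=10, C('s')=11, C('t')=12
L[0]='n': occ=0, LF[0]=C('n')+0=7+0=7
L[1]='r': occ=0, LF[1]=C('r')+0=10+0=10
L[2]='l': occ=0, LF[2]=C('l')+0=4+0=4
L[3]='m': occ=0, LF[3]=C('m')+0=5+0=5
L[4]='i': occ=0, LF[4]=C('i')+0=3+0=3
L[5]='s': occ=0, LF[5]=C('s')+0=11+0=11
L[6]='e': occ=0, LF[6]=C('e')+0=2+0=2
L[7]='o': occ=0, LF[7]=C('o')+0=9+0=9
L[8]='a': occ=0, LF[8]=C('a')+0=1+0=1
L[9]='m': occ=1, LF[9]=C('m')+1=5+1=6
L[10]='t': occ=0, LF[10]=C('t')+0=12+0=12
L[11]='n': occ=1, LF[11]=C('n')+1=7+1=8
L[12]='$': occ=0, LF[12]=C('$')+0=0+0=0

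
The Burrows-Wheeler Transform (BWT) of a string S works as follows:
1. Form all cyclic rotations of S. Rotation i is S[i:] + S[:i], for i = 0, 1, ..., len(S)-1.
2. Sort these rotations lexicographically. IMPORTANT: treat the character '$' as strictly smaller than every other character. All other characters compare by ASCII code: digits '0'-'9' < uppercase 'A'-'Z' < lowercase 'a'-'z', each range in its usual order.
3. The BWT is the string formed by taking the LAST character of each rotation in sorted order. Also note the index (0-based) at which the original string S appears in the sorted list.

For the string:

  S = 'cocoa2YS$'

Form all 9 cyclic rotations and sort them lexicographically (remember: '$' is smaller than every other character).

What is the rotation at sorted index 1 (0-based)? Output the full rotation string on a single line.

All 9 rotations (rotation i = S[i:]+S[:i]):
  rot[0] = cocoa2YS$
  rot[1] = ocoa2YS$c
  rot[2] = coa2YS$co
  rot[3] = oa2YS$coc
  rot[4] = a2YS$coco
  rot[5] = 2YS$cocoa
  rot[6] = YS$cocoa2
  rot[7] = S$cocoa2Y
  rot[8] = $cocoa2YS
Sorted (with $ < everything):
  sorted[0] = $cocoa2YS
  sorted[1] = 2YS$cocoa
  sorted[2] = S$cocoa2Y
  sorted[3] = YS$cocoa2
  sorted[4] = a2YS$coco
  sorted[5] = coa2YS$co
  sorted[6] = cocoa2YS$
  sorted[7] = oa2YS$coc
  sorted[8] = ocoa2YS$c
sorted[1] = 2YS$cocoa

Answer: 2YS$cocoa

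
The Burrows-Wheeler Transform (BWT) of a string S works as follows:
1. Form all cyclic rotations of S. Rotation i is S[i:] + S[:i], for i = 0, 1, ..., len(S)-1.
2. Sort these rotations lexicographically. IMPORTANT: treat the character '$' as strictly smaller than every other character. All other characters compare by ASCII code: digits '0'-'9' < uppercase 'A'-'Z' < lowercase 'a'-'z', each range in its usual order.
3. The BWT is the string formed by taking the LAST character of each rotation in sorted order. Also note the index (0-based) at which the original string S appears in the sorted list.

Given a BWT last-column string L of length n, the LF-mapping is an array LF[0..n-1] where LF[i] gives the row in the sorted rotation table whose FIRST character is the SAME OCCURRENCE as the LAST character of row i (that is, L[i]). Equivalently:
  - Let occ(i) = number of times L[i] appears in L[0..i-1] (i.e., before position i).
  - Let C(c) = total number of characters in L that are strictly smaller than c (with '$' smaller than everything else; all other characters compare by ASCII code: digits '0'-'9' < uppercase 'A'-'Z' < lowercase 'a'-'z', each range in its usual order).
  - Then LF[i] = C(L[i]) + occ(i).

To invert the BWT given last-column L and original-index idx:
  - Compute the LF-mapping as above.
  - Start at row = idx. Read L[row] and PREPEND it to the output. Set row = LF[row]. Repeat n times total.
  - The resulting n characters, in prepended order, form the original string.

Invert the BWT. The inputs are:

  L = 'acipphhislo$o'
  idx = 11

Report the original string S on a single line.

Answer: philosophica$

Derivation:
LF mapping: 1 2 5 10 11 3 4 6 12 7 8 0 9
Walk LF starting at row 11, prepending L[row]:
  step 1: row=11, L[11]='$', prepend. Next row=LF[11]=0
  step 2: row=0, L[0]='a', prepend. Next row=LF[0]=1
  step 3: row=1, L[1]='c', prepend. Next row=LF[1]=2
  step 4: row=2, L[2]='i', prepend. Next row=LF[2]=5
  step 5: row=5, L[5]='h', prepend. Next row=LF[5]=3
  step 6: row=3, L[3]='p', prepend. Next row=LF[3]=10
  step 7: row=10, L[10]='o', prepend. Next row=LF[10]=8
  step 8: row=8, L[8]='s', prepend. Next row=LF[8]=12
  step 9: row=12, L[12]='o', prepend. Next row=LF[12]=9
  step 10: row=9, L[9]='l', prepend. Next row=LF[9]=7
  step 11: row=7, L[7]='i', prepend. Next row=LF[7]=6
  step 12: row=6, L[6]='h', prepend. Next row=LF[6]=4
  step 13: row=4, L[4]='p', prepend. Next row=LF[4]=11
Reversed output: philosophica$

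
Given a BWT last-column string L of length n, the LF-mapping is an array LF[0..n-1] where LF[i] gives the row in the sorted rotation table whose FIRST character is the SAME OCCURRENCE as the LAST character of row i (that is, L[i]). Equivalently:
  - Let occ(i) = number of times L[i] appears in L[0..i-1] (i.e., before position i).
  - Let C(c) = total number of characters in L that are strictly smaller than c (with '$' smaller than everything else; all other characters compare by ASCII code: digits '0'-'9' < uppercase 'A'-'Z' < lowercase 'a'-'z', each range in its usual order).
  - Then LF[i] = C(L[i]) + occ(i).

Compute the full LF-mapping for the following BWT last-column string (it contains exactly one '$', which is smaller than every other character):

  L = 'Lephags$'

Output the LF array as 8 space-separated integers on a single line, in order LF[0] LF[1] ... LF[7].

Char counts: '$':1, 'L':1, 'a':1, 'e':1, 'g':1, 'h':1, 'p':1, 's':1
C (first-col start): C('$')=0, C('L')=1, C('a')=2, C('e')=3, C('g')=4, C('h')=5, C('p')=6, C('s')=7
L[0]='L': occ=0, LF[0]=C('L')+0=1+0=1
L[1]='e': occ=0, LF[1]=C('e')+0=3+0=3
L[2]='p': occ=0, LF[2]=C('p')+0=6+0=6
L[3]='h': occ=0, LF[3]=C('h')+0=5+0=5
L[4]='a': occ=0, LF[4]=C('a')+0=2+0=2
L[5]='g': occ=0, LF[5]=C('g')+0=4+0=4
L[6]='s': occ=0, LF[6]=C('s')+0=7+0=7
L[7]='$': occ=0, LF[7]=C('$')+0=0+0=0

Answer: 1 3 6 5 2 4 7 0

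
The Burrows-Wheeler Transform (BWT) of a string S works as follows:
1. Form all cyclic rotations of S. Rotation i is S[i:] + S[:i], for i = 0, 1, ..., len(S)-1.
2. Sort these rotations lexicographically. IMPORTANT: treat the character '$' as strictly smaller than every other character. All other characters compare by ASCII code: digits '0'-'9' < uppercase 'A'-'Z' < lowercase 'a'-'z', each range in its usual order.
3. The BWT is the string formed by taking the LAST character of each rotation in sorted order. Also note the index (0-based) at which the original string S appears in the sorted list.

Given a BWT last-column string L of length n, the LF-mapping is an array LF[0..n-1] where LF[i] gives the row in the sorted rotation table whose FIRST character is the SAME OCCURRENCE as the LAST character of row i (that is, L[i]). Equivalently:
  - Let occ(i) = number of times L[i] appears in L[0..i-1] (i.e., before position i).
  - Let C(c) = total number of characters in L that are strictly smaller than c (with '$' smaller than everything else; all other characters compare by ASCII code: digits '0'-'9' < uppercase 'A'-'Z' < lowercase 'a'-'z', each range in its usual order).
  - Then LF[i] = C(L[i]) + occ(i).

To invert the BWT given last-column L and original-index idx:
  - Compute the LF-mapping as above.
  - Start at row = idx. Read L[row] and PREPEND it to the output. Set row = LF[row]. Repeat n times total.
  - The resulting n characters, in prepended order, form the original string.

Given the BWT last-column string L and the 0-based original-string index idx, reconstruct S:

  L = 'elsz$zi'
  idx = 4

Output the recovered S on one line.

Answer: sizzle$

Derivation:
LF mapping: 1 3 4 5 0 6 2
Walk LF starting at row 4, prepending L[row]:
  step 1: row=4, L[4]='$', prepend. Next row=LF[4]=0
  step 2: row=0, L[0]='e', prepend. Next row=LF[0]=1
  step 3: row=1, L[1]='l', prepend. Next row=LF[1]=3
  step 4: row=3, L[3]='z', prepend. Next row=LF[3]=5
  step 5: row=5, L[5]='z', prepend. Next row=LF[5]=6
  step 6: row=6, L[6]='i', prepend. Next row=LF[6]=2
  step 7: row=2, L[2]='s', prepend. Next row=LF[2]=4
Reversed output: sizzle$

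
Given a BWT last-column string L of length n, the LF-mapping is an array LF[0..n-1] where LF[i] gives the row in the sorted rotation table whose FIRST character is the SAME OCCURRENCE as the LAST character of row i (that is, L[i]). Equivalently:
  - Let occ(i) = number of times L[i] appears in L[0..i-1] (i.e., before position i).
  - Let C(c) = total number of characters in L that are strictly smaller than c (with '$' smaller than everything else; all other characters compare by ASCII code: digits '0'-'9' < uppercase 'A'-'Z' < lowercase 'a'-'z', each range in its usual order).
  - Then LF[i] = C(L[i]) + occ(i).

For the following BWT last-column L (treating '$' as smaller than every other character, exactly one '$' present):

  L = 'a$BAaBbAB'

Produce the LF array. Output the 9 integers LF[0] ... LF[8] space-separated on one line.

Char counts: '$':1, 'A':2, 'B':3, 'a':2, 'b':1
C (first-col start): C('$')=0, C('A')=1, C('B')=3, C('a')=6, C('b')=8
L[0]='a': occ=0, LF[0]=C('a')+0=6+0=6
L[1]='$': occ=0, LF[1]=C('$')+0=0+0=0
L[2]='B': occ=0, LF[2]=C('B')+0=3+0=3
L[3]='A': occ=0, LF[3]=C('A')+0=1+0=1
L[4]='a': occ=1, LF[4]=C('a')+1=6+1=7
L[5]='B': occ=1, LF[5]=C('B')+1=3+1=4
L[6]='b': occ=0, LF[6]=C('b')+0=8+0=8
L[7]='A': occ=1, LF[7]=C('A')+1=1+1=2
L[8]='B': occ=2, LF[8]=C('B')+2=3+2=5

Answer: 6 0 3 1 7 4 8 2 5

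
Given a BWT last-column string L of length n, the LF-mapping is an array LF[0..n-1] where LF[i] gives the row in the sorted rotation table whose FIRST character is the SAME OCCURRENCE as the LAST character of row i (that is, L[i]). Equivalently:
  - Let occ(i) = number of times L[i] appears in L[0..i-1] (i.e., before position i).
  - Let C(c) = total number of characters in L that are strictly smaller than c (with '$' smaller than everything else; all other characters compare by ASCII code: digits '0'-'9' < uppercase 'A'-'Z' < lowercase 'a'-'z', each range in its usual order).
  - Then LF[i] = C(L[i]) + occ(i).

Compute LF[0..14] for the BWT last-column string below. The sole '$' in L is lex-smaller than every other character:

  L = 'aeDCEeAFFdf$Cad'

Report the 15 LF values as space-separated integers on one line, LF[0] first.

Answer: 8 12 4 2 5 13 1 6 7 10 14 0 3 9 11

Derivation:
Char counts: '$':1, 'A':1, 'C':2, 'D':1, 'E':1, 'F':2, 'a':2, 'd':2, 'e':2, 'f':1
C (first-col start): C('$')=0, C('A')=1, C('C')=2, C('D')=4, C('E')=5, C('F')=6, C('a')=8, C('d')=10, C('e')=12, C('f')=14
L[0]='a': occ=0, LF[0]=C('a')+0=8+0=8
L[1]='e': occ=0, LF[1]=C('e')+0=12+0=12
L[2]='D': occ=0, LF[2]=C('D')+0=4+0=4
L[3]='C': occ=0, LF[3]=C('C')+0=2+0=2
L[4]='E': occ=0, LF[4]=C('E')+0=5+0=5
L[5]='e': occ=1, LF[5]=C('e')+1=12+1=13
L[6]='A': occ=0, LF[6]=C('A')+0=1+0=1
L[7]='F': occ=0, LF[7]=C('F')+0=6+0=6
L[8]='F': occ=1, LF[8]=C('F')+1=6+1=7
L[9]='d': occ=0, LF[9]=C('d')+0=10+0=10
L[10]='f': occ=0, LF[10]=C('f')+0=14+0=14
L[11]='$': occ=0, LF[11]=C('$')+0=0+0=0
L[12]='C': occ=1, LF[12]=C('C')+1=2+1=3
L[13]='a': occ=1, LF[13]=C('a')+1=8+1=9
L[14]='d': occ=1, LF[14]=C('d')+1=10+1=11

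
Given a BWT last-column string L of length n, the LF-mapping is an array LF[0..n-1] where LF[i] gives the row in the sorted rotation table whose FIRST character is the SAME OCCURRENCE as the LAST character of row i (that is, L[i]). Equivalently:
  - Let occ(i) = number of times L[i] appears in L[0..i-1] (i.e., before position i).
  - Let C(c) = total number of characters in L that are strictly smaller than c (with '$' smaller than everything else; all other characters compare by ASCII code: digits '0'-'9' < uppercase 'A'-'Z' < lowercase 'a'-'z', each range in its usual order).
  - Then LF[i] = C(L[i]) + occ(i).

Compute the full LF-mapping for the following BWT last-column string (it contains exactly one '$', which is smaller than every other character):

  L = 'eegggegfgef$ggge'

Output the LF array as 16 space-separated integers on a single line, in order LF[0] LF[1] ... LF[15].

Answer: 1 2 8 9 10 3 11 6 12 4 7 0 13 14 15 5

Derivation:
Char counts: '$':1, 'e':5, 'f':2, 'g':8
C (first-col start): C('$')=0, C('e')=1, C('f')=6, C('g')=8
L[0]='e': occ=0, LF[0]=C('e')+0=1+0=1
L[1]='e': occ=1, LF[1]=C('e')+1=1+1=2
L[2]='g': occ=0, LF[2]=C('g')+0=8+0=8
L[3]='g': occ=1, LF[3]=C('g')+1=8+1=9
L[4]='g': occ=2, LF[4]=C('g')+2=8+2=10
L[5]='e': occ=2, LF[5]=C('e')+2=1+2=3
L[6]='g': occ=3, LF[6]=C('g')+3=8+3=11
L[7]='f': occ=0, LF[7]=C('f')+0=6+0=6
L[8]='g': occ=4, LF[8]=C('g')+4=8+4=12
L[9]='e': occ=3, LF[9]=C('e')+3=1+3=4
L[10]='f': occ=1, LF[10]=C('f')+1=6+1=7
L[11]='$': occ=0, LF[11]=C('$')+0=0+0=0
L[12]='g': occ=5, LF[12]=C('g')+5=8+5=13
L[13]='g': occ=6, LF[13]=C('g')+6=8+6=14
L[14]='g': occ=7, LF[14]=C('g')+7=8+7=15
L[15]='e': occ=4, LF[15]=C('e')+4=1+4=5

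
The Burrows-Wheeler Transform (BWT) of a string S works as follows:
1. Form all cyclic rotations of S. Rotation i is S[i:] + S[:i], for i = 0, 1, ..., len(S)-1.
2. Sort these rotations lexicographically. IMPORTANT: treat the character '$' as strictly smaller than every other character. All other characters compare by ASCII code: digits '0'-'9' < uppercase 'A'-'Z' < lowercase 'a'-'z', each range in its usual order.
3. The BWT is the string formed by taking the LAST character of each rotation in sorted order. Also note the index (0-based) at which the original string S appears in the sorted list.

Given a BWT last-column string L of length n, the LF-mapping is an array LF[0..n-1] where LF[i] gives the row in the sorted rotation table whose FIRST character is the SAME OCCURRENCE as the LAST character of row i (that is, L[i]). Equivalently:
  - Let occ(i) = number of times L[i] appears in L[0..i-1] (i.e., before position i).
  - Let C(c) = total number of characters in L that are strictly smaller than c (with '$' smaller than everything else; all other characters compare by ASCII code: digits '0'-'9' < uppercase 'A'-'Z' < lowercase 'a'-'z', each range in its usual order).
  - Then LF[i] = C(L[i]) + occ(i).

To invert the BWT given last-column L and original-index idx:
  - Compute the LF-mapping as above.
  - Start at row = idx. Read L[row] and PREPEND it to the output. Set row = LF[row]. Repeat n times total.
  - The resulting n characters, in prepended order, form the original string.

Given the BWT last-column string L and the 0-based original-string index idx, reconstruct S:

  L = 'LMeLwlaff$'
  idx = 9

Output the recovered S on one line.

Answer: waffleLML$

Derivation:
LF mapping: 1 3 5 2 9 8 4 6 7 0
Walk LF starting at row 9, prepending L[row]:
  step 1: row=9, L[9]='$', prepend. Next row=LF[9]=0
  step 2: row=0, L[0]='L', prepend. Next row=LF[0]=1
  step 3: row=1, L[1]='M', prepend. Next row=LF[1]=3
  step 4: row=3, L[3]='L', prepend. Next row=LF[3]=2
  step 5: row=2, L[2]='e', prepend. Next row=LF[2]=5
  step 6: row=5, L[5]='l', prepend. Next row=LF[5]=8
  step 7: row=8, L[8]='f', prepend. Next row=LF[8]=7
  step 8: row=7, L[7]='f', prepend. Next row=LF[7]=6
  step 9: row=6, L[6]='a', prepend. Next row=LF[6]=4
  step 10: row=4, L[4]='w', prepend. Next row=LF[4]=9
Reversed output: waffleLML$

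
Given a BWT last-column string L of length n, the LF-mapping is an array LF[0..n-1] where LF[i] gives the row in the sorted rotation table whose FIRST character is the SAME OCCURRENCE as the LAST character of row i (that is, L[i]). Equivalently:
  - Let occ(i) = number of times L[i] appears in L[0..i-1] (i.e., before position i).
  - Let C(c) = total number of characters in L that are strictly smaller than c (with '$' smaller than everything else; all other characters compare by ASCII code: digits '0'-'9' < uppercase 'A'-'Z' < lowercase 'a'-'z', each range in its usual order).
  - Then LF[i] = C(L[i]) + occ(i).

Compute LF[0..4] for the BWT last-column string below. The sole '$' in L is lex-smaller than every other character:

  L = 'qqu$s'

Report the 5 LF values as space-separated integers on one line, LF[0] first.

Answer: 1 2 4 0 3

Derivation:
Char counts: '$':1, 'q':2, 's':1, 'u':1
C (first-col start): C('$')=0, C('q')=1, C('s')=3, C('u')=4
L[0]='q': occ=0, LF[0]=C('q')+0=1+0=1
L[1]='q': occ=1, LF[1]=C('q')+1=1+1=2
L[2]='u': occ=0, LF[2]=C('u')+0=4+0=4
L[3]='$': occ=0, LF[3]=C('$')+0=0+0=0
L[4]='s': occ=0, LF[4]=C('s')+0=3+0=3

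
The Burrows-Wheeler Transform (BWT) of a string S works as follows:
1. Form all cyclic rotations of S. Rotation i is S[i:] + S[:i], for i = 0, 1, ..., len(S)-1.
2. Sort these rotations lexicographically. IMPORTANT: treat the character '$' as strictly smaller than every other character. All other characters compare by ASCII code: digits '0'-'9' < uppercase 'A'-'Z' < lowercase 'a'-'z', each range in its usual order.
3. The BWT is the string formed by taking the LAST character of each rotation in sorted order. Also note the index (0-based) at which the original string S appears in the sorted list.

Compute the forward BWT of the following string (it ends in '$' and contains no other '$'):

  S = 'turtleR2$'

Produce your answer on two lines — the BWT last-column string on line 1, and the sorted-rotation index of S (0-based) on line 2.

Answer: 2Reltur$t
7

Derivation:
All 9 rotations (rotation i = S[i:]+S[:i]):
  rot[0] = turtleR2$
  rot[1] = urtleR2$t
  rot[2] = rtleR2$tu
  rot[3] = tleR2$tur
  rot[4] = leR2$turt
  rot[5] = eR2$turtl
  rot[6] = R2$turtle
  rot[7] = 2$turtleR
  rot[8] = $turtleR2
Sorted (with $ < everything):
  sorted[0] = $turtleR2  (last char: '2')
  sorted[1] = 2$turtleR  (last char: 'R')
  sorted[2] = R2$turtle  (last char: 'e')
  sorted[3] = eR2$turtl  (last char: 'l')
  sorted[4] = leR2$turt  (last char: 't')
  sorted[5] = rtleR2$tu  (last char: 'u')
  sorted[6] = tleR2$tur  (last char: 'r')
  sorted[7] = turtleR2$  (last char: '$')
  sorted[8] = urtleR2$t  (last char: 't')
Last column: 2Reltur$t
Original string S is at sorted index 7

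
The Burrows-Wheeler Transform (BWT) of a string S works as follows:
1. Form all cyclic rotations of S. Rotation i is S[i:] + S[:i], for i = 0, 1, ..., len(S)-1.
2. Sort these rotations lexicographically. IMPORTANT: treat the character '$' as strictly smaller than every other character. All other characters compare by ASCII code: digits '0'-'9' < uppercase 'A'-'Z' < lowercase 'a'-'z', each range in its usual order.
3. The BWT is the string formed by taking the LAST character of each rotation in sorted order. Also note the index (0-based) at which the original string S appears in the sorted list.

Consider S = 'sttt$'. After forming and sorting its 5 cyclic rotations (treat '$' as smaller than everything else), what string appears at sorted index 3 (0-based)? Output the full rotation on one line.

All 5 rotations (rotation i = S[i:]+S[:i]):
  rot[0] = sttt$
  rot[1] = ttt$s
  rot[2] = tt$st
  rot[3] = t$stt
  rot[4] = $sttt
Sorted (with $ < everything):
  sorted[0] = $sttt
  sorted[1] = sttt$
  sorted[2] = t$stt
  sorted[3] = tt$st
  sorted[4] = ttt$s
sorted[3] = tt$st

Answer: tt$st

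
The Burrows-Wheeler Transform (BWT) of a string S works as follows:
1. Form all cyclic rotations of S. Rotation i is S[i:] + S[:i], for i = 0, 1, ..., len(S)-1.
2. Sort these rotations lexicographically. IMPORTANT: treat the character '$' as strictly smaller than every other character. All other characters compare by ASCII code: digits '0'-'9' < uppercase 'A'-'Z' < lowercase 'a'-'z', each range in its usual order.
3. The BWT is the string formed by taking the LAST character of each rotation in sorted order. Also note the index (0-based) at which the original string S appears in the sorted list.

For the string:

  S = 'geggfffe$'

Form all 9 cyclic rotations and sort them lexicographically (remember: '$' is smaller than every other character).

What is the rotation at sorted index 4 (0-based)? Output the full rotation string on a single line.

Answer: ffe$geggf

Derivation:
All 9 rotations (rotation i = S[i:]+S[:i]):
  rot[0] = geggfffe$
  rot[1] = eggfffe$g
  rot[2] = ggfffe$ge
  rot[3] = gfffe$geg
  rot[4] = fffe$gegg
  rot[5] = ffe$geggf
  rot[6] = fe$geggff
  rot[7] = e$geggfff
  rot[8] = $geggfffe
Sorted (with $ < everything):
  sorted[0] = $geggfffe
  sorted[1] = e$geggfff
  sorted[2] = eggfffe$g
  sorted[3] = fe$geggff
  sorted[4] = ffe$geggf
  sorted[5] = fffe$gegg
  sorted[6] = geggfffe$
  sorted[7] = gfffe$geg
  sorted[8] = ggfffe$ge
sorted[4] = ffe$geggf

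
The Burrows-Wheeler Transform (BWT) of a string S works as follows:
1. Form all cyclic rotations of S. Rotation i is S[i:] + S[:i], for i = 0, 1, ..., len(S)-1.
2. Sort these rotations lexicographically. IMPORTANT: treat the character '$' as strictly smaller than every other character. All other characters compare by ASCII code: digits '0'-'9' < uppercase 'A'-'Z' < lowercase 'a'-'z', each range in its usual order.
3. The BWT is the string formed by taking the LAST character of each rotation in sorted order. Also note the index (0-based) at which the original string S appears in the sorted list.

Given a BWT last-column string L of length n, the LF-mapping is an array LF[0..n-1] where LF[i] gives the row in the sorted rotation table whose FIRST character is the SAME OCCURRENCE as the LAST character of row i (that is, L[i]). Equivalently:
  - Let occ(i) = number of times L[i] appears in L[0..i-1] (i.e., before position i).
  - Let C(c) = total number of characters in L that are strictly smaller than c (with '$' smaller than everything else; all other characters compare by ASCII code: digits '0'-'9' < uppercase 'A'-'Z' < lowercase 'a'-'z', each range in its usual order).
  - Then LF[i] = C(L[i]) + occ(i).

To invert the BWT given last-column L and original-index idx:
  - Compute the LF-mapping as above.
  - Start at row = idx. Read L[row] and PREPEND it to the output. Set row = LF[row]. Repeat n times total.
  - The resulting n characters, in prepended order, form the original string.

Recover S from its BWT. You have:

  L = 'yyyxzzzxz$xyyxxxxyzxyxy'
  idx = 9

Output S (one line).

LF mapping: 10 11 12 1 18 19 20 2 21 0 3 13 14 4 5 6 7 15 22 8 16 9 17
Walk LF starting at row 9, prepending L[row]:
  step 1: row=9, L[9]='$', prepend. Next row=LF[9]=0
  step 2: row=0, L[0]='y', prepend. Next row=LF[0]=10
  step 3: row=10, L[10]='x', prepend. Next row=LF[10]=3
  step 4: row=3, L[3]='x', prepend. Next row=LF[3]=1
  step 5: row=1, L[1]='y', prepend. Next row=LF[1]=11
  step 6: row=11, L[11]='y', prepend. Next row=LF[11]=13
  step 7: row=13, L[13]='x', prepend. Next row=LF[13]=4
  step 8: row=4, L[4]='z', prepend. Next row=LF[4]=18
  step 9: row=18, L[18]='z', prepend. Next row=LF[18]=22
  step 10: row=22, L[22]='y', prepend. Next row=LF[22]=17
  step 11: row=17, L[17]='y', prepend. Next row=LF[17]=15
  step 12: row=15, L[15]='x', prepend. Next row=LF[15]=6
  step 13: row=6, L[6]='z', prepend. Next row=LF[6]=20
  step 14: row=20, L[20]='y', prepend. Next row=LF[20]=16
  step 15: row=16, L[16]='x', prepend. Next row=LF[16]=7
  step 16: row=7, L[7]='x', prepend. Next row=LF[7]=2
  step 17: row=2, L[2]='y', prepend. Next row=LF[2]=12
  step 18: row=12, L[12]='y', prepend. Next row=LF[12]=14
  step 19: row=14, L[14]='x', prepend. Next row=LF[14]=5
  step 20: row=5, L[5]='z', prepend. Next row=LF[5]=19
  step 21: row=19, L[19]='x', prepend. Next row=LF[19]=8
  step 22: row=8, L[8]='z', prepend. Next row=LF[8]=21
  step 23: row=21, L[21]='x', prepend. Next row=LF[21]=9
Reversed output: xzxzxyyxxyzxyyzzxyyxxy$

Answer: xzxzxyyxxyzxyyzzxyyxxy$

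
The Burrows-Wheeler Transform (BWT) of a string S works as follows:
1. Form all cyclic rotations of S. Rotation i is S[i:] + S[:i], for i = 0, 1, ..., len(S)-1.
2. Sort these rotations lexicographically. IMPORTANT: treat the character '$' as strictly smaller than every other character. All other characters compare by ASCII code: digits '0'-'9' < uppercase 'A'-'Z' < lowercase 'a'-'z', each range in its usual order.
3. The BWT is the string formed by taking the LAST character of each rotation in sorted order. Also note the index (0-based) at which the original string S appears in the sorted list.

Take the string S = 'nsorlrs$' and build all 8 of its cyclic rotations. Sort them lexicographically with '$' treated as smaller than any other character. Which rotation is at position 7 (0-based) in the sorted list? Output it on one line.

All 8 rotations (rotation i = S[i:]+S[:i]):
  rot[0] = nsorlrs$
  rot[1] = sorlrs$n
  rot[2] = orlrs$ns
  rot[3] = rlrs$nso
  rot[4] = lrs$nsor
  rot[5] = rs$nsorl
  rot[6] = s$nsorlr
  rot[7] = $nsorlrs
Sorted (with $ < everything):
  sorted[0] = $nsorlrs
  sorted[1] = lrs$nsor
  sorted[2] = nsorlrs$
  sorted[3] = orlrs$ns
  sorted[4] = rlrs$nso
  sorted[5] = rs$nsorl
  sorted[6] = s$nsorlr
  sorted[7] = sorlrs$n
sorted[7] = sorlrs$n

Answer: sorlrs$n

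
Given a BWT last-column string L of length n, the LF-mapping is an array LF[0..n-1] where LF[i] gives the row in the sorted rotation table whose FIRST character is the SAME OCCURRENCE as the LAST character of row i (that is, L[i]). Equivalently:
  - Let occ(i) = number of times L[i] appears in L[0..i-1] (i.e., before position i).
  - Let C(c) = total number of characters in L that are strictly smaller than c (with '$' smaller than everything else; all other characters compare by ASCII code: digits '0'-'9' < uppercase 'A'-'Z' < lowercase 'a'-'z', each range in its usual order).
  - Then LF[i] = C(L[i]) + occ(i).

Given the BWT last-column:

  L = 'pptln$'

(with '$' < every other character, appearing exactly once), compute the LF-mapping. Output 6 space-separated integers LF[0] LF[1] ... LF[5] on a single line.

Char counts: '$':1, 'l':1, 'n':1, 'p':2, 't':1
C (first-col start): C('$')=0, C('l')=1, C('n')=2, C('p')=3, C('t')=5
L[0]='p': occ=0, LF[0]=C('p')+0=3+0=3
L[1]='p': occ=1, LF[1]=C('p')+1=3+1=4
L[2]='t': occ=0, LF[2]=C('t')+0=5+0=5
L[3]='l': occ=0, LF[3]=C('l')+0=1+0=1
L[4]='n': occ=0, LF[4]=C('n')+0=2+0=2
L[5]='$': occ=0, LF[5]=C('$')+0=0+0=0

Answer: 3 4 5 1 2 0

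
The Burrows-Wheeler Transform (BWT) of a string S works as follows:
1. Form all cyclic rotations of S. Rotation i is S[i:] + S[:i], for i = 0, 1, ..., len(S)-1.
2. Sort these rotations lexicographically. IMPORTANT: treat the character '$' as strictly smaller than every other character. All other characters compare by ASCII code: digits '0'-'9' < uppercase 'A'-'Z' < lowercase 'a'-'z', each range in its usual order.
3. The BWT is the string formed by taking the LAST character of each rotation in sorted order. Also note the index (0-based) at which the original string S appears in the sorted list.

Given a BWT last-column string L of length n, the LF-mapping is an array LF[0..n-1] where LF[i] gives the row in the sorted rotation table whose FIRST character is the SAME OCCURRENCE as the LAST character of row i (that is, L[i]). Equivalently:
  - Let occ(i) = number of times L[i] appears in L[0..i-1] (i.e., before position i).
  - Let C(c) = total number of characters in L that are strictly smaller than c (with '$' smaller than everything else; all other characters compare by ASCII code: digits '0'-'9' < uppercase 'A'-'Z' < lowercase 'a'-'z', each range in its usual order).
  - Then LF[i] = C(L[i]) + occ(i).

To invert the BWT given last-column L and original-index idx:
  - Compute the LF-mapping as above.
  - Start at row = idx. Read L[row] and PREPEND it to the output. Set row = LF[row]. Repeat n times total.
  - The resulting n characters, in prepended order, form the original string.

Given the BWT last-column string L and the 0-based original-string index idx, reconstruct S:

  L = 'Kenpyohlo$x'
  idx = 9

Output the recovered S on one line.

Answer: xylophoneK$

Derivation:
LF mapping: 1 2 5 8 10 6 3 4 7 0 9
Walk LF starting at row 9, prepending L[row]:
  step 1: row=9, L[9]='$', prepend. Next row=LF[9]=0
  step 2: row=0, L[0]='K', prepend. Next row=LF[0]=1
  step 3: row=1, L[1]='e', prepend. Next row=LF[1]=2
  step 4: row=2, L[2]='n', prepend. Next row=LF[2]=5
  step 5: row=5, L[5]='o', prepend. Next row=LF[5]=6
  step 6: row=6, L[6]='h', prepend. Next row=LF[6]=3
  step 7: row=3, L[3]='p', prepend. Next row=LF[3]=8
  step 8: row=8, L[8]='o', prepend. Next row=LF[8]=7
  step 9: row=7, L[7]='l', prepend. Next row=LF[7]=4
  step 10: row=4, L[4]='y', prepend. Next row=LF[4]=10
  step 11: row=10, L[10]='x', prepend. Next row=LF[10]=9
Reversed output: xylophoneK$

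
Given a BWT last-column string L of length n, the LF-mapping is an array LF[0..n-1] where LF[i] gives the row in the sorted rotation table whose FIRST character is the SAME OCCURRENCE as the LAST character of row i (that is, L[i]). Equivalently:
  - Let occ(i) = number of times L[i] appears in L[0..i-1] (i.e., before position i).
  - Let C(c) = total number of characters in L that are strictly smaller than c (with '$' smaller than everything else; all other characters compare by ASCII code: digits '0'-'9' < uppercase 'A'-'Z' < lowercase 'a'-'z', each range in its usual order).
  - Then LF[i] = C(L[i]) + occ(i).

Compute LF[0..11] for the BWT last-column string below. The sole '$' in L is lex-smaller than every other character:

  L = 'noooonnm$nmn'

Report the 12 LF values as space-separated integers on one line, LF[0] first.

Char counts: '$':1, 'm':2, 'n':5, 'o':4
C (first-col start): C('$')=0, C('m')=1, C('n')=3, C('o')=8
L[0]='n': occ=0, LF[0]=C('n')+0=3+0=3
L[1]='o': occ=0, LF[1]=C('o')+0=8+0=8
L[2]='o': occ=1, LF[2]=C('o')+1=8+1=9
L[3]='o': occ=2, LF[3]=C('o')+2=8+2=10
L[4]='o': occ=3, LF[4]=C('o')+3=8+3=11
L[5]='n': occ=1, LF[5]=C('n')+1=3+1=4
L[6]='n': occ=2, LF[6]=C('n')+2=3+2=5
L[7]='m': occ=0, LF[7]=C('m')+0=1+0=1
L[8]='$': occ=0, LF[8]=C('$')+0=0+0=0
L[9]='n': occ=3, LF[9]=C('n')+3=3+3=6
L[10]='m': occ=1, LF[10]=C('m')+1=1+1=2
L[11]='n': occ=4, LF[11]=C('n')+4=3+4=7

Answer: 3 8 9 10 11 4 5 1 0 6 2 7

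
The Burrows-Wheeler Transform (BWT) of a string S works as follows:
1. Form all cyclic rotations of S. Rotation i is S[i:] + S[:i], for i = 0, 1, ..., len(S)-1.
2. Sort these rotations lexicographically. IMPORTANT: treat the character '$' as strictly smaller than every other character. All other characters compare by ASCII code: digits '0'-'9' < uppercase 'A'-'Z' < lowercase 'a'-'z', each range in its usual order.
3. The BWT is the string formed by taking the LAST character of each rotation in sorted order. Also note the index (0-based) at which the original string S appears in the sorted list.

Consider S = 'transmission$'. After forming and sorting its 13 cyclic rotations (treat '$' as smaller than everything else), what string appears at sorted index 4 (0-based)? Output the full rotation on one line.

All 13 rotations (rotation i = S[i:]+S[:i]):
  rot[0] = transmission$
  rot[1] = ransmission$t
  rot[2] = ansmission$tr
  rot[3] = nsmission$tra
  rot[4] = smission$tran
  rot[5] = mission$trans
  rot[6] = ission$transm
  rot[7] = ssion$transmi
  rot[8] = sion$transmis
  rot[9] = ion$transmiss
  rot[10] = on$transmissi
  rot[11] = n$transmissio
  rot[12] = $transmission
Sorted (with $ < everything):
  sorted[0] = $transmission
  sorted[1] = ansmission$tr
  sorted[2] = ion$transmiss
  sorted[3] = ission$transm
  sorted[4] = mission$trans
  sorted[5] = n$transmissio
  sorted[6] = nsmission$tra
  sorted[7] = on$transmissi
  sorted[8] = ransmission$t
  sorted[9] = sion$transmis
  sorted[10] = smission$tran
  sorted[11] = ssion$transmi
  sorted[12] = transmission$
sorted[4] = mission$trans

Answer: mission$trans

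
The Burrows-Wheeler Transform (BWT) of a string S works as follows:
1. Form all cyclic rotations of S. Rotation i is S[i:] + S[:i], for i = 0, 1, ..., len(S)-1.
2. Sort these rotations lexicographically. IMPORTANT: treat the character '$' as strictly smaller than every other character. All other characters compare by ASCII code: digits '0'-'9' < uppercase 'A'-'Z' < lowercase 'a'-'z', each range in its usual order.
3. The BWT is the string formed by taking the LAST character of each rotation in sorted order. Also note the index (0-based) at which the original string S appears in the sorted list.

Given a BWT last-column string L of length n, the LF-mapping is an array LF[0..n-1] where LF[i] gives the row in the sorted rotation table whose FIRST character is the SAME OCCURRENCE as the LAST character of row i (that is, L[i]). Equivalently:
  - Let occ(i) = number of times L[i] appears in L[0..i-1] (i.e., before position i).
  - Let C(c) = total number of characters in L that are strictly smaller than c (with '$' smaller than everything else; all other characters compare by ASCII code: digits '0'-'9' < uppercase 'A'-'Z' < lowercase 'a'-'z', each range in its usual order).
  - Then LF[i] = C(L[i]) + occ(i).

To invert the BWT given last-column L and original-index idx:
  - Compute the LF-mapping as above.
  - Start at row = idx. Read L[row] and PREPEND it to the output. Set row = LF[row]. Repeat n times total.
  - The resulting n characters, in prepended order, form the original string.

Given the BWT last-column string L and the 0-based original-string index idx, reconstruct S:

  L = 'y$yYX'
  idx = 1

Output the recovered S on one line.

LF mapping: 3 0 4 2 1
Walk LF starting at row 1, prepending L[row]:
  step 1: row=1, L[1]='$', prepend. Next row=LF[1]=0
  step 2: row=0, L[0]='y', prepend. Next row=LF[0]=3
  step 3: row=3, L[3]='Y', prepend. Next row=LF[3]=2
  step 4: row=2, L[2]='y', prepend. Next row=LF[2]=4
  step 5: row=4, L[4]='X', prepend. Next row=LF[4]=1
Reversed output: XyYy$

Answer: XyYy$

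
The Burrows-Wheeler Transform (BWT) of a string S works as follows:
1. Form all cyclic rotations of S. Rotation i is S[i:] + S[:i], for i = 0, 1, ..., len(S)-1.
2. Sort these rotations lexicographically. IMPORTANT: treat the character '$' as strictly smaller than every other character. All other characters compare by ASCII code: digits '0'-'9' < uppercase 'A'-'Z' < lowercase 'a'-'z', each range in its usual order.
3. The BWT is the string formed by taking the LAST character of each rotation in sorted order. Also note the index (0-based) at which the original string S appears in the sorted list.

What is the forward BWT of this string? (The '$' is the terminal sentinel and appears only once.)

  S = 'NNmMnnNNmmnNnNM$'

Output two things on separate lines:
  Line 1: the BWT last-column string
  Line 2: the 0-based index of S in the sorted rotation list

Answer: MNmn$nNNnNNmNnmM
4

Derivation:
All 16 rotations (rotation i = S[i:]+S[:i]):
  rot[0] = NNmMnnNNmmnNnNM$
  rot[1] = NmMnnNNmmnNnNM$N
  rot[2] = mMnnNNmmnNnNM$NN
  rot[3] = MnnNNmmnNnNM$NNm
  rot[4] = nnNNmmnNnNM$NNmM
  rot[5] = nNNmmnNnNM$NNmMn
  rot[6] = NNmmnNnNM$NNmMnn
  rot[7] = NmmnNnNM$NNmMnnN
  rot[8] = mmnNnNM$NNmMnnNN
  rot[9] = mnNnNM$NNmMnnNNm
  rot[10] = nNnNM$NNmMnnNNmm
  rot[11] = NnNM$NNmMnnNNmmn
  rot[12] = nNM$NNmMnnNNmmnN
  rot[13] = NM$NNmMnnNNmmnNn
  rot[14] = M$NNmMnnNNmmnNnN
  rot[15] = $NNmMnnNNmmnNnNM
Sorted (with $ < everything):
  sorted[0] = $NNmMnnNNmmnNnNM  (last char: 'M')
  sorted[1] = M$NNmMnnNNmmnNnN  (last char: 'N')
  sorted[2] = MnnNNmmnNnNM$NNm  (last char: 'm')
  sorted[3] = NM$NNmMnnNNmmnNn  (last char: 'n')
  sorted[4] = NNmMnnNNmmnNnNM$  (last char: '$')
  sorted[5] = NNmmnNnNM$NNmMnn  (last char: 'n')
  sorted[6] = NmMnnNNmmnNnNM$N  (last char: 'N')
  sorted[7] = NmmnNnNM$NNmMnnN  (last char: 'N')
  sorted[8] = NnNM$NNmMnnNNmmn  (last char: 'n')
  sorted[9] = mMnnNNmmnNnNM$NN  (last char: 'N')
  sorted[10] = mmnNnNM$NNmMnnNN  (last char: 'N')
  sorted[11] = mnNnNM$NNmMnnNNm  (last char: 'm')
  sorted[12] = nNM$NNmMnnNNmmnN  (last char: 'N')
  sorted[13] = nNNmmnNnNM$NNmMn  (last char: 'n')
  sorted[14] = nNnNM$NNmMnnNNmm  (last char: 'm')
  sorted[15] = nnNNmmnNnNM$NNmM  (last char: 'M')
Last column: MNmn$nNNnNNmNnmM
Original string S is at sorted index 4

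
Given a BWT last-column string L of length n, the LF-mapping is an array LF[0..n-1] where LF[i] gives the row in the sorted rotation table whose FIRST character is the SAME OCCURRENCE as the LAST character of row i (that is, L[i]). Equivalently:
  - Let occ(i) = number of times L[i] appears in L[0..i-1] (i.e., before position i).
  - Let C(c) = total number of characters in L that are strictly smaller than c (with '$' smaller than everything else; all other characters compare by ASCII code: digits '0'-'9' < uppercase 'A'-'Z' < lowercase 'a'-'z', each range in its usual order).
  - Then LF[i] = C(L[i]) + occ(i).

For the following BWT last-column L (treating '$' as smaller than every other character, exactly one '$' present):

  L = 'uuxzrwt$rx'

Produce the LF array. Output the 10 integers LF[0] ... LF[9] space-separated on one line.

Char counts: '$':1, 'r':2, 't':1, 'u':2, 'w':1, 'x':2, 'z':1
C (first-col start): C('$')=0, C('r')=1, C('t')=3, C('u')=4, C('w')=6, C('x')=7, C('z')=9
L[0]='u': occ=0, LF[0]=C('u')+0=4+0=4
L[1]='u': occ=1, LF[1]=C('u')+1=4+1=5
L[2]='x': occ=0, LF[2]=C('x')+0=7+0=7
L[3]='z': occ=0, LF[3]=C('z')+0=9+0=9
L[4]='r': occ=0, LF[4]=C('r')+0=1+0=1
L[5]='w': occ=0, LF[5]=C('w')+0=6+0=6
L[6]='t': occ=0, LF[6]=C('t')+0=3+0=3
L[7]='$': occ=0, LF[7]=C('$')+0=0+0=0
L[8]='r': occ=1, LF[8]=C('r')+1=1+1=2
L[9]='x': occ=1, LF[9]=C('x')+1=7+1=8

Answer: 4 5 7 9 1 6 3 0 2 8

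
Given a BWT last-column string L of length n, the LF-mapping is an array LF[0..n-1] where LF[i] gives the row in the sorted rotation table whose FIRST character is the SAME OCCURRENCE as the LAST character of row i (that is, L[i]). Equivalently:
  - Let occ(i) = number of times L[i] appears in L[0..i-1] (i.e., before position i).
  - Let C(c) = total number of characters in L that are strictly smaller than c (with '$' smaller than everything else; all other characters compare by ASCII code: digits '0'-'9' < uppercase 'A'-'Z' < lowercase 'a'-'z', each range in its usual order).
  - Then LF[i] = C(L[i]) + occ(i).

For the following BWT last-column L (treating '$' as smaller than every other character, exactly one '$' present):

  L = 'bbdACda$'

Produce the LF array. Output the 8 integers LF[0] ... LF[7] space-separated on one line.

Char counts: '$':1, 'A':1, 'C':1, 'a':1, 'b':2, 'd':2
C (first-col start): C('$')=0, C('A')=1, C('C')=2, C('a')=3, C('b')=4, C('d')=6
L[0]='b': occ=0, LF[0]=C('b')+0=4+0=4
L[1]='b': occ=1, LF[1]=C('b')+1=4+1=5
L[2]='d': occ=0, LF[2]=C('d')+0=6+0=6
L[3]='A': occ=0, LF[3]=C('A')+0=1+0=1
L[4]='C': occ=0, LF[4]=C('C')+0=2+0=2
L[5]='d': occ=1, LF[5]=C('d')+1=6+1=7
L[6]='a': occ=0, LF[6]=C('a')+0=3+0=3
L[7]='$': occ=0, LF[7]=C('$')+0=0+0=0

Answer: 4 5 6 1 2 7 3 0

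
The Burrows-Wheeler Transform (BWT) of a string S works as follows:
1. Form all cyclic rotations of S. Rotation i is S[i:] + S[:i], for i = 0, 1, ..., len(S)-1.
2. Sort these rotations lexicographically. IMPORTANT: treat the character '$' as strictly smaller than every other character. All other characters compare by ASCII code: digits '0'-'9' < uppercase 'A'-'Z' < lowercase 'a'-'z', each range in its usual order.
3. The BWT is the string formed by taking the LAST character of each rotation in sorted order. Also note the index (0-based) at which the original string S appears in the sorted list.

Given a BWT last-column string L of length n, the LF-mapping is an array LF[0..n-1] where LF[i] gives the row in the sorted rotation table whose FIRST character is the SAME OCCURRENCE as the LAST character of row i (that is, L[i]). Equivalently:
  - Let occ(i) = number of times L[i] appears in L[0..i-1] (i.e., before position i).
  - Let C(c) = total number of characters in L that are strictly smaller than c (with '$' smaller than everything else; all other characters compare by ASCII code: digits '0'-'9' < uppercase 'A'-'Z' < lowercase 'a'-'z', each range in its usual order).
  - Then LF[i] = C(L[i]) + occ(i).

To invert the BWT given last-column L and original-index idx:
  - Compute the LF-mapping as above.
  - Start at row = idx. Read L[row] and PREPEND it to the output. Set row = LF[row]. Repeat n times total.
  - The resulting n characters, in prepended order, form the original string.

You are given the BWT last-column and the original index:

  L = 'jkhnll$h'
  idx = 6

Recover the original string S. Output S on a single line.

Answer: llkhhnj$

Derivation:
LF mapping: 3 4 1 7 5 6 0 2
Walk LF starting at row 6, prepending L[row]:
  step 1: row=6, L[6]='$', prepend. Next row=LF[6]=0
  step 2: row=0, L[0]='j', prepend. Next row=LF[0]=3
  step 3: row=3, L[3]='n', prepend. Next row=LF[3]=7
  step 4: row=7, L[7]='h', prepend. Next row=LF[7]=2
  step 5: row=2, L[2]='h', prepend. Next row=LF[2]=1
  step 6: row=1, L[1]='k', prepend. Next row=LF[1]=4
  step 7: row=4, L[4]='l', prepend. Next row=LF[4]=5
  step 8: row=5, L[5]='l', prepend. Next row=LF[5]=6
Reversed output: llkhhnj$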